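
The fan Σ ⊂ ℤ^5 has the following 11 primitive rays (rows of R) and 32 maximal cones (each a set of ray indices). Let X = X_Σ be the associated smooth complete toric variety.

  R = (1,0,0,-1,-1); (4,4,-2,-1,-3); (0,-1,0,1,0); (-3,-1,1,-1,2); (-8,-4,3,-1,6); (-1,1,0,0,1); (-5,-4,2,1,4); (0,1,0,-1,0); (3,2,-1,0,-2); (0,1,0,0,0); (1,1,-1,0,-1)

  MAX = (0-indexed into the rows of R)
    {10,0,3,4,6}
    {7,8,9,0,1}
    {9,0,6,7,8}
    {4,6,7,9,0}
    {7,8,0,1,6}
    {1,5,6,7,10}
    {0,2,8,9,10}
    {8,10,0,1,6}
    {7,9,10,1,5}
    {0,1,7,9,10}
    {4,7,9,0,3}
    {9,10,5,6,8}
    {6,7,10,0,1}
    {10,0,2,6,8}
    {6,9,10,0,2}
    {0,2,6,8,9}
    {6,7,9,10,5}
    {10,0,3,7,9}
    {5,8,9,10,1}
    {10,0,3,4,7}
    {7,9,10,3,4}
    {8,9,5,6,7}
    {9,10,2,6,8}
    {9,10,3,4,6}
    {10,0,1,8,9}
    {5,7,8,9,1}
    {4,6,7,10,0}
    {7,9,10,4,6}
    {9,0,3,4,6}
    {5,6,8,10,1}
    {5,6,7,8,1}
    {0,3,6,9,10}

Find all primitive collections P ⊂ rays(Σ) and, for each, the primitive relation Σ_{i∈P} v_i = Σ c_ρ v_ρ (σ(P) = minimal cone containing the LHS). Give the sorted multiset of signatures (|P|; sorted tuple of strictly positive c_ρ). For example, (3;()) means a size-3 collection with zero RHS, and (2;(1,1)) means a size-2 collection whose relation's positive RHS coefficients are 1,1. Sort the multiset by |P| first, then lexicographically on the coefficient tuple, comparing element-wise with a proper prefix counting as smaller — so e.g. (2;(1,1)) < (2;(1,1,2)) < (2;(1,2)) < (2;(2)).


18 collections generate NE(X_Σ); each relation:

  {2,7}:  v_{2} + v_{7} = 0 — sig = (2;())
  {0,5}:  v_{0} + v_{5} = v_{7} — sig = (2;(1))
  {3,8}:  v_{3} + v_{8} = v_{7} — sig = (2;(1))
  {1,2}:  v_{1} + v_{2} = v_{8} + v_{10} — sig = (2;(1,1))
  {2,4}:  v_{2} + v_{4} = v_{3} + v_{6} — sig = (2;(1,1))
  {2,3}:  v_{2} + v_{3} = v_{0} + v_{6} + v_{9} + v_{10} — sig = (2;(1,1,1,1))
  {2,5}:  v_{2} + v_{5} = v_{6} + v_{8} + v_{9} + v_{10} — sig = (2;(1,1,1,1))
  {3,5}:  v_{3} + v_{5} = v_{6} + 2·v_{7} + v_{9} + v_{10} — sig = (2;(1,1,1,2))
  {4,5}:  v_{4} + v_{5} = 2·v_{6} + 3·v_{7} + v_{9} + v_{10} — sig = (2;(1,1,2,3))
  {1,4}:  v_{1} + v_{4} = v_{6} + 3·v_{7} + v_{10} — sig = (2;(1,1,3))
  {1,3}:  v_{1} + v_{3} = 2·v_{7} + v_{10} — sig = (2;(1,2))
  {4,8}:  v_{4} + v_{8} = v_{6} + 2·v_{7} — sig = (2;(1,2))
  {1,6,9}:  v_{1} + v_{6} + v_{9} = v_{5} — sig = (3;(1))
  {3,6,7}:  v_{3} + v_{6} + v_{7} = v_{4} — sig = (3;(1))
  {7,8,10}:  v_{7} + v_{8} + v_{10} = v_{1} — sig = (3;(1))
  {0,4,9,10}:  v_{0} + v_{4} + v_{9} + v_{10} = 2·v_{3} — sig = (4;(2))
  {0,6,8,9,10}:  v_{0} + v_{6} + v_{8} + v_{9} + v_{10} = 0 — sig = (5;())
  {0,6,7,9,10}:  v_{0} + v_{6} + v_{7} + v_{9} + v_{10} = v_{3} — sig = (5;(1))

Hence PRS(X_Σ) =
{ (2;()),  (2;(1)) ×2,  (2;(1,1)) ×2,  (2;(1,1,1,1)) ×2,  (2;(1,1,1,2)),  (2;(1,1,2,3)),  (2;(1,1,3)),  (2;(1,2)) ×2,  (3;(1)) ×3,  (4;(2)),  (5;()),  (5;(1)) }


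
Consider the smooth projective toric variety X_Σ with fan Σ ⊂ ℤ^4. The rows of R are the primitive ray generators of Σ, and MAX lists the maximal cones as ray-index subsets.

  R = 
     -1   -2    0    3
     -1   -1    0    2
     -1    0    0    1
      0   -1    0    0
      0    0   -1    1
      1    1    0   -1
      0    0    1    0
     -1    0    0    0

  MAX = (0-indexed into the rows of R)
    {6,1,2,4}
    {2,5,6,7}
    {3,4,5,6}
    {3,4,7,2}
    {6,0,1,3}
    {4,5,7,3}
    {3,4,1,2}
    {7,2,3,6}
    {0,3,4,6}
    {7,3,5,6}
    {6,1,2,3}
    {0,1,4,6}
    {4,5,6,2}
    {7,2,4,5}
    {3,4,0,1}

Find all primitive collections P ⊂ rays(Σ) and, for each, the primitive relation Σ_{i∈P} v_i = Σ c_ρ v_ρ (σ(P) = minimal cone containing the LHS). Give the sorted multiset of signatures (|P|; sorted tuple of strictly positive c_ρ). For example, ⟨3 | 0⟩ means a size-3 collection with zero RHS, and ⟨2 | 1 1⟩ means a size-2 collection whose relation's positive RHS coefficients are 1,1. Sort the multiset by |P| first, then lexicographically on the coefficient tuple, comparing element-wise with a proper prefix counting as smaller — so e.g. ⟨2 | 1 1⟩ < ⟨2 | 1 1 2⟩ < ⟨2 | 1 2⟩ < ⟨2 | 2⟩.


9 minimal non-faces of Δ(Σ) (on 8 rays):

  {1,5}:  v_{1} + v_{5} = v_{4} + v_{6} ; sig = ⟨2 | 1 1⟩
  {0,7}:  v_{0} + v_{7} = v_{1} + v_{2} + v_{3} ; sig = ⟨2 | 1 1 1⟩
  {1,7}:  v_{1} + v_{7} = 2·v_{2} + v_{3} ; sig = ⟨2 | 1 2⟩
  {0,5}:  v_{0} + v_{5} = v_{3} + 2·v_{4} + 2·v_{6} ; sig = ⟨2 | 1 2 2⟩
  {0,2}:  v_{0} + v_{2} = 2·v_{1} ; sig = ⟨2 | 2⟩
  {2,3,5}:  v_{2} + v_{3} + v_{5} = 0 ; sig = ⟨3 | 0⟩
  {4,6,7}:  v_{4} + v_{6} + v_{7} = v_{2} ; sig = ⟨3 | 1⟩
  {1,3,4,6}:  v_{1} + v_{3} + v_{4} + v_{6} = v_{0} ; sig = ⟨4 | 1⟩
  {2,3,4,6}:  v_{2} + v_{3} + v_{4} + v_{6} = v_{1} ; sig = ⟨4 | 1⟩

so the primitive-relation signature multiset is
    |P|=2: 5 collections, coeffs (1,1), (1,1,1), (1,2), (1,2,2), (2)
    |P|=3: 2 collections, coeffs (), (1)
    |P|=4: 2 collections, coeffs (1), (1)


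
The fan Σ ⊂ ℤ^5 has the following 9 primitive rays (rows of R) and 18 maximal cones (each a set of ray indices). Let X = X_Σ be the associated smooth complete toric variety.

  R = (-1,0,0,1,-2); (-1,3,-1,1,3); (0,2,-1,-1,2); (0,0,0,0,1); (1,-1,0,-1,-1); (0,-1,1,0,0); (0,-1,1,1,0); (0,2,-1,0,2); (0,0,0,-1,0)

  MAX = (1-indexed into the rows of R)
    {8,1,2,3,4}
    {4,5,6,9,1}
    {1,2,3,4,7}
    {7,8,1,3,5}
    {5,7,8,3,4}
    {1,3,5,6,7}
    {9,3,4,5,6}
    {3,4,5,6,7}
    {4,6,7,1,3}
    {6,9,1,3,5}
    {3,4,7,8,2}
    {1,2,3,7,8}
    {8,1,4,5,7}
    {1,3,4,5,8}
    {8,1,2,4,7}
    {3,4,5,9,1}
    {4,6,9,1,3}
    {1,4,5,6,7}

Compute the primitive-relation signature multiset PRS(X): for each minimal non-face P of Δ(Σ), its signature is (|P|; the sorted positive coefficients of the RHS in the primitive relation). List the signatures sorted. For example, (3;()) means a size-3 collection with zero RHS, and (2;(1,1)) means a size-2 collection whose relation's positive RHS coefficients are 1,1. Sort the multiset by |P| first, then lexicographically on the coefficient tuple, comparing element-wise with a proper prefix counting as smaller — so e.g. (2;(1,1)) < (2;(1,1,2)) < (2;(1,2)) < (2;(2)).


|primitive collections| = 9. Relations:

  • {2,5}:  v_{2} + v_{5} = v_{8} ; sig = (2;(1))
  • {7,9}:  v_{7} + v_{9} = v_{6} ; sig = (2;(1))
  • {8,9}:  v_{8} + v_{9} = v_{3} ; sig = (2;(1))
  • {6,8}:  v_{6} + v_{8} = v_{3} + v_{7} ; sig = (2;(1,1))
  • {2,9}:  v_{2} + v_{9} = v_{1} + 2·v_{3} + v_{4} + v_{7} ; sig = (2;(1,1,1,2))
  • {2,6}:  v_{2} + v_{6} = v_{1} + 2·v_{3} + v_{4} + 2·v_{7} ; sig = (2;(1,1,2,2))
  • {1,3,4,5,7}:  v_{1} + v_{3} + v_{4} + v_{5} + v_{7} = 0 ; sig = (5;())
  • {1,3,4,5,6}:  v_{1} + v_{3} + v_{4} + v_{5} + v_{6} = v_{9} ; sig = (5;(1))
  • {1,3,4,7,8}:  v_{1} + v_{3} + v_{4} + v_{7} + v_{8} = v_{2} ; sig = (5;(1))

Hence PRS(X_Σ) =
    |P|=2: 6 collections, coeffs (1), (1), (1), (1,1), (1,1,1,2), (1,1,2,2)
    |P|=5: 3 collections, coeffs (), (1), (1)


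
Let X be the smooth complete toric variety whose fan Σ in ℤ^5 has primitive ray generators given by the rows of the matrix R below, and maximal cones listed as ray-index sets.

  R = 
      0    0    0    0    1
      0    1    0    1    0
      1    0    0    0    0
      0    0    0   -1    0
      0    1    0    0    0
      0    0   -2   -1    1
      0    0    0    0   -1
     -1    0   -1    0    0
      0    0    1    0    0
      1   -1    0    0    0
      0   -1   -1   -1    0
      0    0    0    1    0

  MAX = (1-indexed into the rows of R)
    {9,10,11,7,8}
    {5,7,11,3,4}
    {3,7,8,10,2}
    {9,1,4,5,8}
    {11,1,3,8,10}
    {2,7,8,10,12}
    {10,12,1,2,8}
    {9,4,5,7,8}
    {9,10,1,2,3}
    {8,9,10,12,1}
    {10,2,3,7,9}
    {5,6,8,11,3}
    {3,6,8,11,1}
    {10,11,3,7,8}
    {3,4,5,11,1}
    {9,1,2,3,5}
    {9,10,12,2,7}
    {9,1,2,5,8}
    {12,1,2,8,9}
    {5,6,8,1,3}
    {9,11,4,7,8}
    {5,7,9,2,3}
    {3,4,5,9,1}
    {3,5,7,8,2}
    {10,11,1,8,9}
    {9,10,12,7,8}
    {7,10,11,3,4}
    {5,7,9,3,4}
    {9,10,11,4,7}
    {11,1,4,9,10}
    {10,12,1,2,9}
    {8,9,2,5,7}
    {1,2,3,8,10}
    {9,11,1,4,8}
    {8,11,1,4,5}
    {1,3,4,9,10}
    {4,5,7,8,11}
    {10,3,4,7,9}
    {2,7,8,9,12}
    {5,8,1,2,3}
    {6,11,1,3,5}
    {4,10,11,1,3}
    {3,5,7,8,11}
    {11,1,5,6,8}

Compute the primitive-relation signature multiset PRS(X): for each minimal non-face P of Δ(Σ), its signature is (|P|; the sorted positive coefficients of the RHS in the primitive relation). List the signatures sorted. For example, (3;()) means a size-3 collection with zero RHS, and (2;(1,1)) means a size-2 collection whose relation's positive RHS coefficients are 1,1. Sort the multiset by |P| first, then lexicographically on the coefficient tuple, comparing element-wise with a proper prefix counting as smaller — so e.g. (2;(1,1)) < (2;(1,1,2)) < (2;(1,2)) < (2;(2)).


Minimal non-faces — 21 found among 12 rays, 44 max cones:

  {1,7}:  v_{1} + v_{7} = 0 — sig = (2;())
  {4,12}:  v_{4} + v_{12} = 0 — sig = (2;())
  {2,4}:  v_{2} + v_{4} = v_{5} — sig = (2;(1))
  {5,10}:  v_{5} + v_{10} = v_{3} — sig = (2;(1))
  {5,12}:  v_{5} + v_{12} = v_{2} — sig = (2;(1))
  {2,11}:  v_{2} + v_{11} = v_{3} + v_{8} — sig = (2;(1,1))
  {3,12}:  v_{3} + v_{12} = v_{2} + v_{10} — sig = (2;(1,1))
  {11,12}:  v_{11} + v_{12} = v_{8} + v_{10} — sig = (2;(1,1))
  {6,9}:  v_{6} + v_{9} = v_{1} + v_{5} + v_{11} — sig = (2;(1,1,1))
  {6,7}:  v_{6} + v_{7} = v_{3} + v_{5} + v_{8} + v_{11} — sig = (2;(1,1,1,1))
  {6,10}:  v_{6} + v_{10} = v_{1} + 2·v_{3} + v_{8} + v_{11} — sig = (2;(1,1,1,2))
  {2,6}:  v_{2} + v_{6} = v_{1} + 2·v_{3} + v_{5} + 2·v_{8} — sig = (2;(1,1,2,2))
  {4,6}:  v_{4} + v_{6} = v_{1} + 2·v_{5} + 2·v_{11} — sig = (2;(1,2,2))
  {6,12}:  v_{6} + v_{12} = v_{1} + 2·v_{3} + 2·v_{8} — sig = (2;(1,2,2))
  {3,8,9}:  v_{3} + v_{8} + v_{9} = 0 — sig = (3;())
  {4,8,10}:  v_{4} + v_{8} + v_{10} = v_{11} — sig = (3;(1))
  {5,9,11}:  v_{5} + v_{9} + v_{11} = v_{4} — sig = (3;(1))
  {3,4,8}:  v_{3} + v_{4} + v_{8} = v_{5} + v_{11} — sig = (3;(1,1))
  {3,9,11}:  v_{3} + v_{9} + v_{11} = v_{4} + v_{10} — sig = (3;(1,1))
  {2,8,9,10}:  v_{2} + v_{8} + v_{9} + v_{10} = v_{12} — sig = (4;(1))
  {1,3,5,8,11}:  v_{1} + v_{3} + v_{5} + v_{8} + v_{11} = v_{6} — sig = (5;(1))

Signatures (|P|; sorted positive RHS coefficients), sorted:
    |P|=2: 14 collections, coeffs (), (), (1), (1), (1), (1,1), (1,1), (1,1), (1,1,1), (1,1,1,1), (1,1,1,2), (1,1,2,2), (1,2,2), (1,2,2)
    |P|=3: 5 collections, coeffs (), (1), (1), (1,1), (1,1)
    |P|=4: 1 collection, coeffs (1)
    |P|=5: 1 collection, coeffs (1)


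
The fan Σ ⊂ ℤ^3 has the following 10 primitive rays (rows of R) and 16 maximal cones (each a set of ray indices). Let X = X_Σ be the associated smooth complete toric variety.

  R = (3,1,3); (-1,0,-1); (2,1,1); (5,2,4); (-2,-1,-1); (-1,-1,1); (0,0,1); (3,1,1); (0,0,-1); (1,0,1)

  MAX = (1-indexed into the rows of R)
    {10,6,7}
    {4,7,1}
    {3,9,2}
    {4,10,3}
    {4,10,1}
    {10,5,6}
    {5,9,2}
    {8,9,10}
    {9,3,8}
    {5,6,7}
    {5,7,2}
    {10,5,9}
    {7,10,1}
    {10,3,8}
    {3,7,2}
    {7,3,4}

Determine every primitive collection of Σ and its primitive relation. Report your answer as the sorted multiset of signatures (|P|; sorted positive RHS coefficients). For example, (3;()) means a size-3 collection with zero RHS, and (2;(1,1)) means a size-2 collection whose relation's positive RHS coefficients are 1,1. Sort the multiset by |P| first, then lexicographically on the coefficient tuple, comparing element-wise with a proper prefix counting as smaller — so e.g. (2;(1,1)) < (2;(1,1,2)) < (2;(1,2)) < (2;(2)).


|primitive collections| = 25. Relations:

  P={2,10}:  v_{2} + v_{10} = 0  ⇒ sig = (2;())
  P={3,5}:  v_{3} + v_{5} = 0  ⇒ sig = (2;())
  P={7,9}:  v_{7} + v_{9} = 0  ⇒ sig = (2;())
  P={1,3}:  v_{1} + v_{3} = v_{4}  ⇒ sig = (2;(1))
  P={4,5}:  v_{4} + v_{5} = v_{1}  ⇒ sig = (2;(1))
  P={1,2}:  v_{1} + v_{2} = v_{3} + v_{7}  ⇒ sig = (2;(1,1))
  P={1,5}:  v_{1} + v_{5} = v_{7} + v_{10}  ⇒ sig = (2;(1,1))
  P={1,9}:  v_{1} + v_{9} = v_{3} + v_{10}  ⇒ sig = (2;(1,1))
  P={2,6}:  v_{2} + v_{6} = v_{5} + v_{7}  ⇒ sig = (2;(1,1))
  P={2,8}:  v_{2} + v_{8} = v_{3} + v_{9}  ⇒ sig = (2;(1,1))
  P={3,6}:  v_{3} + v_{6} = v_{7} + v_{10}  ⇒ sig = (2;(1,1))
  P={5,8}:  v_{5} + v_{8} = v_{9} + v_{10}  ⇒ sig = (2;(1,1))
  P={6,9}:  v_{6} + v_{9} = v_{5} + v_{10}  ⇒ sig = (2;(1,1))
  P={7,8}:  v_{7} + v_{8} = v_{3} + v_{10}  ⇒ sig = (2;(1,1))
  P={4,6}:  v_{4} + v_{6} = v_{1} + v_{7} + v_{10}  ⇒ sig = (2;(1,1,1))
  P={2,4}:  v_{2} + v_{4} = 2·v_{3} + v_{7}  ⇒ sig = (2;(1,2))
  P={4,9}:  v_{4} + v_{9} = 2·v_{3} + v_{10}  ⇒ sig = (2;(1,2))
  P={6,8}:  v_{6} + v_{8} = 2·v_{10}  ⇒ sig = (2;(2))
  P={1,6}:  v_{1} + v_{6} = 2·v_{7} + 2·v_{10}  ⇒ sig = (2;(2,2))
  P={1,8}:  v_{1} + v_{8} = 2·v_{3} + 2·v_{10}  ⇒ sig = (2;(2,2))
  P={4,8}:  v_{4} + v_{8} = 3·v_{3} + 2·v_{10}  ⇒ sig = (2;(2,3))
  P={3,7,10}:  v_{3} + v_{7} + v_{10} = v_{1}  ⇒ sig = (3;(1))
  P={3,9,10}:  v_{3} + v_{9} + v_{10} = v_{8}  ⇒ sig = (3;(1))
  P={5,7,10}:  v_{5} + v_{7} + v_{10} = v_{6}  ⇒ sig = (3;(1))
  P={4,7,10}:  v_{4} + v_{7} + v_{10} = 2·v_{1}  ⇒ sig = (3;(2))

so the primitive-relation signature multiset is
{ (2;()) ×3,  (2;(1)) ×2,  (2;(1,1)) ×9,  (2;(1,1,1)),  (2;(1,2)) ×2,  (2;(2)),  (2;(2,2)) ×2,  (2;(2,3)),  (3;(1)) ×3,  (3;(2)) }


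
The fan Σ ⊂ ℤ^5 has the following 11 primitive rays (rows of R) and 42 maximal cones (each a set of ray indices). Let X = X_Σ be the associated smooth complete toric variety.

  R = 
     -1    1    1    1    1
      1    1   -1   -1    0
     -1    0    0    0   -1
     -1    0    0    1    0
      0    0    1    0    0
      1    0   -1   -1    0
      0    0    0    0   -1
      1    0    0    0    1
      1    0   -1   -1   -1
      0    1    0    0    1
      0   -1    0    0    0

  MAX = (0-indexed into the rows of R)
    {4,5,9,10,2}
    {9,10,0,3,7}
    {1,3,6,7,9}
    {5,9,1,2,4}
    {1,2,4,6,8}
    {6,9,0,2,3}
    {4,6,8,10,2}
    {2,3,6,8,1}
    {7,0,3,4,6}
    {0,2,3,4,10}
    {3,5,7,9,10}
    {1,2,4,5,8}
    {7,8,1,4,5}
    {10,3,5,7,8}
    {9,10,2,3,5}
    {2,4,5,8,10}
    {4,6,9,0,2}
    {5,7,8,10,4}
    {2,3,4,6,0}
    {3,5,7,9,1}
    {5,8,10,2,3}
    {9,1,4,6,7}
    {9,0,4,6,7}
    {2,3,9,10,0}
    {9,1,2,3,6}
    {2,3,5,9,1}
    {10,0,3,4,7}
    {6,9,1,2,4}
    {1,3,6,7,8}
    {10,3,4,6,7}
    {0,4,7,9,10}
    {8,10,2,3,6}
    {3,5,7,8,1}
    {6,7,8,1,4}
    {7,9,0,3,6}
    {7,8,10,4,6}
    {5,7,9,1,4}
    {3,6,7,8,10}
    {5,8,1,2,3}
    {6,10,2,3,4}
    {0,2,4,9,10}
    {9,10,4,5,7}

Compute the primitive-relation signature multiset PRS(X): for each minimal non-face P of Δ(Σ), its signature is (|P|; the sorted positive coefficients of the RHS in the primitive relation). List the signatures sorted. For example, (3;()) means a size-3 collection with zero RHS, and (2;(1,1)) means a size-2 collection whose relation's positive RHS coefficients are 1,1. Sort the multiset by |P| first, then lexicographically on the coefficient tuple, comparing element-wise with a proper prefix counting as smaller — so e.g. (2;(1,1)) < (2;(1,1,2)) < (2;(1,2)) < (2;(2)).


Minimal non-faces — 13 found among 11 rays, 42 max cones:

  • {2,7}:  v_{2} + v_{7} = 0  →  sig = (2;())
  • {0,5}:  v_{0} + v_{5} = v_{9}  →  sig = (2;(1))
  • {1,10}:  v_{1} + v_{10} = v_{5}  →  sig = (2;(1))
  • {5,6}:  v_{5} + v_{6} = v_{8}  →  sig = (2;(1))
  • {8,9}:  v_{8} + v_{9} = v_{1}  →  sig = (2;(1))
  • {0,8}:  v_{0} + v_{8} = v_{6} + v_{9}  →  sig = (2;(1,1))
  • {0,1}:  v_{0} + v_{1} = v_{6} + 2·v_{9}  →  sig = (2;(1,2))
  • {3,4,5}:  v_{3} + v_{4} + v_{5} = 0  →  sig = (3;())
  • {6,9,10}:  v_{6} + v_{9} + v_{10} = 0  →  sig = (3;())
  • {3,4,8}:  v_{3} + v_{4} + v_{8} = v_{6}  →  sig = (3;(1))
  • {3,4,9}:  v_{3} + v_{4} + v_{9} = v_{0}  →  sig = (3;(1))
  • {0,6,10}:  v_{0} + v_{6} + v_{10} = v_{3} + v_{4}  →  sig = (3;(1,1))
  • {1,3,4}:  v_{1} + v_{3} + v_{4} = v_{6} + v_{9}  →  sig = (3;(1,1))

Signatures (|P|; sorted positive RHS coefficients), sorted:
    (2;())
    (2;(1))
    (2;(1))
    (2;(1))
    (2;(1))
    (2;(1,1))
    (2;(1,2))
    (3;())
    (3;())
    (3;(1))
    (3;(1))
    (3;(1,1))
    (3;(1,1))


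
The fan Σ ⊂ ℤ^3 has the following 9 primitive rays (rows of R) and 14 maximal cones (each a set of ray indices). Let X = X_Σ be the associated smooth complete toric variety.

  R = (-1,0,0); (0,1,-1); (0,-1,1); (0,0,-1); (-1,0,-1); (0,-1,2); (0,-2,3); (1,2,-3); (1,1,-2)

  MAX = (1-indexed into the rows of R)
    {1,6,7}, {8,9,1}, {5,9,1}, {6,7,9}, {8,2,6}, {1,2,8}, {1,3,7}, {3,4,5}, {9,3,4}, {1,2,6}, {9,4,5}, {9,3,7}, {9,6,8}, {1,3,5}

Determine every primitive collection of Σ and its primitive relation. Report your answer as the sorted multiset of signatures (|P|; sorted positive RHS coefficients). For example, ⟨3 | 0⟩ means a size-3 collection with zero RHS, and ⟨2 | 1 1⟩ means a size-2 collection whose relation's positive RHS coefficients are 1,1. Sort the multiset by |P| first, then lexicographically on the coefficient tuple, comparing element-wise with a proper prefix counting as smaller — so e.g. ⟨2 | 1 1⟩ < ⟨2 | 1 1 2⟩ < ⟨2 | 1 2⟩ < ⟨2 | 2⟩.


Minimal non-faces — 20 found among 9 rays, 14 max cones:

  P={2,3}:  v_{2} + v_{3} = 0  ⇒ sig = ⟨2 | 0⟩
  P={1,4}:  v_{1} + v_{4} = v_{5}  ⇒ sig = ⟨2 | 1⟩
  P={2,7}:  v_{2} + v_{7} = v_{6}  ⇒ sig = ⟨2 | 1⟩
  P={2,9}:  v_{2} + v_{9} = v_{8}  ⇒ sig = ⟨2 | 1⟩
  P={3,6}:  v_{3} + v_{6} = v_{7}  ⇒ sig = ⟨2 | 1⟩
  P={3,8}:  v_{3} + v_{8} = v_{9}  ⇒ sig = ⟨2 | 1⟩
  P={4,6}:  v_{4} + v_{6} = v_{3}  ⇒ sig = ⟨2 | 1⟩
  P={2,4}:  v_{2} + v_{4} = v_{1} + v_{9}  ⇒ sig = ⟨2 | 1 1⟩
  P={5,6}:  v_{5} + v_{6} = v_{1} + v_{3}  ⇒ sig = ⟨2 | 1 1⟩
  P={7,8}:  v_{7} + v_{8} = v_{6} + v_{9}  ⇒ sig = ⟨2 | 1 1⟩
  P={2,5}:  v_{2} + v_{5} = 2·v_{1} + v_{9}  ⇒ sig = ⟨2 | 1 2⟩
  P={4,8}:  v_{4} + v_{8} = v_{1} + 2·v_{9}  ⇒ sig = ⟨2 | 1 2⟩
  P={5,7}:  v_{5} + v_{7} = v_{1} + 2·v_{3}  ⇒ sig = ⟨2 | 1 2⟩
  P={4,7}:  v_{4} + v_{7} = 2·v_{3}  ⇒ sig = ⟨2 | 2⟩
  P={5,8}:  v_{5} + v_{8} = 2·v_{1} + 2·v_{9}  ⇒ sig = ⟨2 | 2 2⟩
  P={1,6,9}:  v_{1} + v_{6} + v_{9} = 0  ⇒ sig = ⟨3 | 0⟩
  P={1,3,9}:  v_{1} + v_{3} + v_{9} = v_{4}  ⇒ sig = ⟨3 | 1⟩
  P={1,6,8}:  v_{1} + v_{6} + v_{8} = v_{2}  ⇒ sig = ⟨3 | 1⟩
  P={1,7,9}:  v_{1} + v_{7} + v_{9} = v_{3}  ⇒ sig = ⟨3 | 1⟩
  P={3,5,9}:  v_{3} + v_{5} + v_{9} = 2·v_{4}  ⇒ sig = ⟨3 | 2⟩

Hence PRS(X_Σ) =
{ ⟨2 | 0⟩,  ⟨2 | 1⟩ ×6,  ⟨2 | 1 1⟩ ×3,  ⟨2 | 1 2⟩ ×3,  ⟨2 | 2⟩,  ⟨2 | 2 2⟩,  ⟨3 | 0⟩,  ⟨3 | 1⟩ ×3,  ⟨3 | 2⟩ }


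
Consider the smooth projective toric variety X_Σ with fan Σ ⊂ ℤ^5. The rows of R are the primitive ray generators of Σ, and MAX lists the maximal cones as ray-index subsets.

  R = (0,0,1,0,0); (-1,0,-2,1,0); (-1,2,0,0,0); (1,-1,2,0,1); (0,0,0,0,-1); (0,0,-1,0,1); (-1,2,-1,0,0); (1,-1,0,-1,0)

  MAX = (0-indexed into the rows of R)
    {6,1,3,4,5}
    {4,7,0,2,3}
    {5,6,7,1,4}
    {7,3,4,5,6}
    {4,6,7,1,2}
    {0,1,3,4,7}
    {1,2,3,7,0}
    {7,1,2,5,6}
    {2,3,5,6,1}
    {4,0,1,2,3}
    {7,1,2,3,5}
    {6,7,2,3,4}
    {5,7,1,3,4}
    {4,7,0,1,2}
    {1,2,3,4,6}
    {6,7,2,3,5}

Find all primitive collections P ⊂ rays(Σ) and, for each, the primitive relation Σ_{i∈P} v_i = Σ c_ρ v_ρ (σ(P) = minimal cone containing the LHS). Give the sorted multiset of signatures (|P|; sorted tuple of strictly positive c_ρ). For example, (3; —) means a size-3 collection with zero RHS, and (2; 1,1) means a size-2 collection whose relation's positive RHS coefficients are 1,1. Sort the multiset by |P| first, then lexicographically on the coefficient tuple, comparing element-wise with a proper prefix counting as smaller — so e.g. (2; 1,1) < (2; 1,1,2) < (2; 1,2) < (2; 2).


5 collections generate NE(X_Σ); each relation:

  {0,6}:  v_{0} + v_{6} = v_{2} — sig = (2; 1)
  {0,5}:  v_{0} + v_{5} = v_{1} + v_{2} + v_{3} + v_{7} — sig = (2; 1,1,1,1)
  {2,4,5}:  v_{2} + v_{4} + v_{5} = v_{6} — sig = (3; 1)
  {1,3,6,7}:  v_{1} + v_{3} + v_{6} + v_{7} = v_{5} — sig = (4; 1)
  {1,2,3,4,7}:  v_{1} + v_{2} + v_{3} + v_{4} + v_{7} = 0 — sig = (5; —)

Sorted signature multiset PRS(X):
    |P|=2: 2 collections, coeffs (1), (1,1,1,1)
    |P|=3: 1 collection, coeffs (1)
    |P|=4: 1 collection, coeffs (1)
    |P|=5: 1 collection, coeffs ()


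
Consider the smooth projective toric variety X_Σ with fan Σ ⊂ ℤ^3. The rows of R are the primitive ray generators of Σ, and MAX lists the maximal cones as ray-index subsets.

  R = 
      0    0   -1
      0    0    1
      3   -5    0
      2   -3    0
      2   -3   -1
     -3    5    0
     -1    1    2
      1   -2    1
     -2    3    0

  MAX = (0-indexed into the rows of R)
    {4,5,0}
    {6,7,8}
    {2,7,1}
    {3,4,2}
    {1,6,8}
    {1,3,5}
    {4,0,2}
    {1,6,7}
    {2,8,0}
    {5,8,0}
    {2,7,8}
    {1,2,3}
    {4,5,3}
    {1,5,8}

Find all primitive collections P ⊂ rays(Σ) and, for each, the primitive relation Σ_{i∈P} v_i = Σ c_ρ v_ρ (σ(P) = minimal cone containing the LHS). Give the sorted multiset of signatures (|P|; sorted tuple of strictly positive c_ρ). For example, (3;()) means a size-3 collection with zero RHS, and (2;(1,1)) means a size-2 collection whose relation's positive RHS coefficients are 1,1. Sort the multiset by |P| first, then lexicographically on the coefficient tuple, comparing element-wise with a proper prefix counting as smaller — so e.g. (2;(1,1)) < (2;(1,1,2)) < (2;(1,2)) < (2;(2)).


|primitive collections| = 17. Relations:

  P = {0,1}:  v_{0} + v_{1} = 0  ⇒ sig = (2;())
  P = {2,5}:  v_{2} + v_{5} = 0  ⇒ sig = (2;())
  P = {3,8}:  v_{3} + v_{8} = 0  ⇒ sig = (2;())
  P = {0,3}:  v_{0} + v_{3} = v_{4}  ⇒ sig = (2;(1))
  P = {1,4}:  v_{1} + v_{4} = v_{3}  ⇒ sig = (2;(1))
  P = {4,6}:  v_{4} + v_{6} = v_{7}  ⇒ sig = (2;(1))
  P = {4,7}:  v_{4} + v_{7} = v_{2}  ⇒ sig = (2;(1))
  P = {4,8}:  v_{4} + v_{8} = v_{0}  ⇒ sig = (2;(1))
  P = {0,6}:  v_{0} + v_{6} = v_{7} + v_{8}  ⇒ sig = (2;(1,1))
  P = {0,7}:  v_{0} + v_{7} = v_{2} + v_{8}  ⇒ sig = (2;(1,1))
  P = {3,6}:  v_{3} + v_{6} = v_{1} + v_{7}  ⇒ sig = (2;(1,1))
  P = {3,7}:  v_{3} + v_{7} = v_{1} + v_{2}  ⇒ sig = (2;(1,1))
  P = {5,7}:  v_{5} + v_{7} = v_{1} + v_{8}  ⇒ sig = (2;(1,1))
  P = {2,6}:  v_{2} + v_{6} = 2·v_{7}  ⇒ sig = (2;(2))
  P = {5,6}:  v_{5} + v_{6} = 2·v_{1} + 2·v_{8}  ⇒ sig = (2;(2,2))
  P = {1,2,8}:  v_{1} + v_{2} + v_{8} = v_{7}  ⇒ sig = (3;(1))
  P = {1,7,8}:  v_{1} + v_{7} + v_{8} = v_{6}  ⇒ sig = (3;(1))

Sorted signature multiset PRS(X):
{ (2;()) ×3,  (2;(1)) ×5,  (2;(1,1)) ×5,  (2;(2)),  (2;(2,2)),  (3;(1)) ×2 }


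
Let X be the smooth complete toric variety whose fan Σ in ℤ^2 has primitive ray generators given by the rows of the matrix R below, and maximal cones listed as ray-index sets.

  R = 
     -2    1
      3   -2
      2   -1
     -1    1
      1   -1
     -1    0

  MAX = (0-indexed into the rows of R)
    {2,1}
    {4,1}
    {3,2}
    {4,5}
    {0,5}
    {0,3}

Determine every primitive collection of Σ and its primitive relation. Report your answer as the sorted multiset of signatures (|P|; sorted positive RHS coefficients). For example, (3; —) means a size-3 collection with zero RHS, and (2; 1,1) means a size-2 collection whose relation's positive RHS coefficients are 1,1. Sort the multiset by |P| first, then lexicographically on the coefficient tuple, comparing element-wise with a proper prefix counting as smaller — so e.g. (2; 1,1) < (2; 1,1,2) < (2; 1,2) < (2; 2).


Primitive collections (9):

  • {0,2}:  v_{0} + v_{2} = 0  ⇒ sig = (2; —)
  • {3,4}:  v_{3} + v_{4} = 0  ⇒ sig = (2; —)
  • {0,1}:  v_{0} + v_{1} = v_{4}  ⇒ sig = (2; 1)
  • {0,4}:  v_{0} + v_{4} = v_{5}  ⇒ sig = (2; 1)
  • {1,3}:  v_{1} + v_{3} = v_{2}  ⇒ sig = (2; 1)
  • {2,4}:  v_{2} + v_{4} = v_{1}  ⇒ sig = (2; 1)
  • {2,5}:  v_{2} + v_{5} = v_{4}  ⇒ sig = (2; 1)
  • {3,5}:  v_{3} + v_{5} = v_{0}  ⇒ sig = (2; 1)
  • {1,5}:  v_{1} + v_{5} = 2·v_{4}  ⇒ sig = (2; 2)

so the primitive-relation signature multiset is
    (2; —)
    (2; —)
    (2; 1)
    (2; 1)
    (2; 1)
    (2; 1)
    (2; 1)
    (2; 1)
    (2; 2)


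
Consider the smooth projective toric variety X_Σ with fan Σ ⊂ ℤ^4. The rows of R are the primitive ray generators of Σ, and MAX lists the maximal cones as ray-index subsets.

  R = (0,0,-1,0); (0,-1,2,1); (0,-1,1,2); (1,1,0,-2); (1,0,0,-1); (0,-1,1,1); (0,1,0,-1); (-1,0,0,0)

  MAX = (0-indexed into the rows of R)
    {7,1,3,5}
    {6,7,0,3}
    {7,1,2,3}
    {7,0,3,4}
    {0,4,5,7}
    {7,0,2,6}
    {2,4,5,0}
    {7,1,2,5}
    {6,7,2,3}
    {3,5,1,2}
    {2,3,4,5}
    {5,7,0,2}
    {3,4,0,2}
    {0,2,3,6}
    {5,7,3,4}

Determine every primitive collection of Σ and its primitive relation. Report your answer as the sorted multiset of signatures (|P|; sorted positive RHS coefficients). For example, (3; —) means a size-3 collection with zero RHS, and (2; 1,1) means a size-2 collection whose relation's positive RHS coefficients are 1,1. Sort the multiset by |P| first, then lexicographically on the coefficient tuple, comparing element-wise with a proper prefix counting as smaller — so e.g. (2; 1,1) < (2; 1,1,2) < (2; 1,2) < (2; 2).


9 minimal non-faces of Δ(Σ) (on 8 rays):

  P={0,1}:  v_{0} + v_{1} = v_{5}  ⇒ sig = (2; 1)
  P={4,6}:  v_{4} + v_{6} = v_{3}  ⇒ sig = (2; 1)
  P={5,6}:  v_{5} + v_{6} = v_{2} + v_{3} + v_{7}  ⇒ sig = (2; 1,1,1)
  P={1,4}:  v_{1} + v_{4} = v_{3} + 2·v_{5}  ⇒ sig = (2; 1,2)
  P={1,6}:  v_{1} + v_{6} = 2·v_{2} + 2·v_{3} + 2·v_{7}  ⇒ sig = (2; 2,2,2)
  P={0,3,5}:  v_{0} + v_{3} + v_{5} = v_{4}  ⇒ sig = (3; 1)
  P={2,4,7}:  v_{2} + v_{4} + v_{7} = v_{5}  ⇒ sig = (3; 1)
  P={0,2,3,7}:  v_{0} + v_{2} + v_{3} + v_{7} = 0  ⇒ sig = (4; —)
  P={2,3,5,7}:  v_{2} + v_{3} + v_{5} + v_{7} = v_{1}  ⇒ sig = (4; 1)

so the primitive-relation signature multiset is
    (2; 1)
    (2; 1)
    (2; 1,1,1)
    (2; 1,2)
    (2; 2,2,2)
    (3; 1)
    (3; 1)
    (4; —)
    (4; 1)


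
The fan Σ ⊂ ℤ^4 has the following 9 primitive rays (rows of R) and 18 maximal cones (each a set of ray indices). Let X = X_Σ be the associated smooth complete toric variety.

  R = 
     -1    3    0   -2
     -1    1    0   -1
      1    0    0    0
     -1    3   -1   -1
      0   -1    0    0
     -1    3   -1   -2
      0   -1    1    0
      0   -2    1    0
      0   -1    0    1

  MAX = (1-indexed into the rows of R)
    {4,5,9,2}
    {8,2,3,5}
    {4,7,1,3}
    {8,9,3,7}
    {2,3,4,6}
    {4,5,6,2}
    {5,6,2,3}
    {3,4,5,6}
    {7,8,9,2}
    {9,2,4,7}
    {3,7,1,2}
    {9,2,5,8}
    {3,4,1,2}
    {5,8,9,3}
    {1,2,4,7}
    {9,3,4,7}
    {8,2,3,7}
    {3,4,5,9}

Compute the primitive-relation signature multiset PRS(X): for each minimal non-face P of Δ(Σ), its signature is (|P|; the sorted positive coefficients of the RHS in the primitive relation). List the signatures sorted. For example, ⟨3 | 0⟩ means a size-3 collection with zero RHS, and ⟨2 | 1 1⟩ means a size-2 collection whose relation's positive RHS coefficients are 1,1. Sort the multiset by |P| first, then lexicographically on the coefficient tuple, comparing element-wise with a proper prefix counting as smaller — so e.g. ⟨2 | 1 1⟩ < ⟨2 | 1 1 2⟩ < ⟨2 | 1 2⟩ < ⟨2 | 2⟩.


Δ(Σ) — 9 vertices, 12 min non-faces:

  P={4,8}:  v_{4} + v_{8} = v_{2}  →  sig = ⟨2 | 1⟩
  P={5,7}:  v_{5} + v_{7} = v_{8}  →  sig = ⟨2 | 1⟩
  P={1,9}:  v_{1} + v_{9} = v_{4} + v_{7}  →  sig = ⟨2 | 1 1⟩
  P={6,9}:  v_{6} + v_{9} = v_{4} + v_{5}  →  sig = ⟨2 | 1 1⟩
  P={1,8}:  v_{1} + v_{8} = 2·v_{2} + v_{3} + v_{7}  →  sig = ⟨2 | 1 1 2⟩
  P={6,8}:  v_{6} + v_{8} = 2·v_{2} + v_{3} + v_{5}  →  sig = ⟨2 | 1 1 2⟩
  P={1,5}:  v_{1} + v_{5} = 2·v_{2} + v_{3}  →  sig = ⟨2 | 1 2⟩
  P={6,7}:  v_{6} + v_{7} = 2·v_{2} + v_{3}  →  sig = ⟨2 | 1 2⟩
  P={1,6}:  v_{1} + v_{6} = 3·v_{2} + 2·v_{3} + v_{4}  →  sig = ⟨2 | 1 2 3⟩
  P={2,3,9}:  v_{2} + v_{3} + v_{9} = 0  →  sig = ⟨3 | 0⟩
  P={2,3,4,5}:  v_{2} + v_{3} + v_{4} + v_{5} = v_{6}  →  sig = ⟨4 | 1⟩
  P={2,3,4,7}:  v_{2} + v_{3} + v_{4} + v_{7} = v_{1}  →  sig = ⟨4 | 1⟩

Sorted signature multiset PRS(X):
    ⟨2 | 1⟩
    ⟨2 | 1⟩
    ⟨2 | 1 1⟩
    ⟨2 | 1 1⟩
    ⟨2 | 1 1 2⟩
    ⟨2 | 1 1 2⟩
    ⟨2 | 1 2⟩
    ⟨2 | 1 2⟩
    ⟨2 | 1 2 3⟩
    ⟨3 | 0⟩
    ⟨4 | 1⟩
    ⟨4 | 1⟩


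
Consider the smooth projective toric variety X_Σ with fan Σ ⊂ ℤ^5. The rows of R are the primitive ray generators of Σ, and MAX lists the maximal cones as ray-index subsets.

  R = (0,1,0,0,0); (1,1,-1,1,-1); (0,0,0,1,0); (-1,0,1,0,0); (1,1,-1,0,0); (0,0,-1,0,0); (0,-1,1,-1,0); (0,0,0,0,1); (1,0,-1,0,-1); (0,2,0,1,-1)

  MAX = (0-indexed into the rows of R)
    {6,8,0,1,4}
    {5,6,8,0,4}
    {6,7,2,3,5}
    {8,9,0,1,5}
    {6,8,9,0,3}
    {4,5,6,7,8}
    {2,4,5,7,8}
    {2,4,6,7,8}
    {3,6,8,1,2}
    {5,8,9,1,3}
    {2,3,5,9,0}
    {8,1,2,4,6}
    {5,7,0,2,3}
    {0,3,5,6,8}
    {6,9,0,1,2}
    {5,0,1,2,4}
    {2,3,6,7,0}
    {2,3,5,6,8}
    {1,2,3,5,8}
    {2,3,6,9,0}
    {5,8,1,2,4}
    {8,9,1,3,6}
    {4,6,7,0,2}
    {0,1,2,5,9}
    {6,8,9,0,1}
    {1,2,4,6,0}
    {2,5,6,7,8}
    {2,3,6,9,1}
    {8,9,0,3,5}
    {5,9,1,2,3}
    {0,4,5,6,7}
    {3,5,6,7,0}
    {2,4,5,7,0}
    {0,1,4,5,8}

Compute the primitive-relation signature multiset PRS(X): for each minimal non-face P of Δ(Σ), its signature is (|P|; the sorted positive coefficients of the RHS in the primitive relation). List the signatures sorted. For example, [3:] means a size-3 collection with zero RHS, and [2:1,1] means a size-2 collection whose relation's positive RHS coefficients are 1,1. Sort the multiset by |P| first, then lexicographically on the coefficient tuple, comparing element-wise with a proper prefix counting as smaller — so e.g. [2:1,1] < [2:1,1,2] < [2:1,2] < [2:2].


Σ has 13 primitive collections:

  • {3,4}:  v_{3} + v_{4} = v_{0} — sig = [2:1]
  • {1,7}:  v_{1} + v_{7} = v_{2} + v_{4} — sig = [2:1,1]
  • {4,9}:  v_{4} + v_{9} = 2·v_{0} + v_{1} — sig = [2:1,2]
  • {7,9}:  v_{7} + v_{9} = 2·v_{0} + v_{2} — sig = [2:1,2]
  • {3,7,8}:  v_{3} + v_{7} + v_{8} = 0 — sig = [3:]
  • {0,1,3}:  v_{0} + v_{1} + v_{3} = v_{9} — sig = [3:1]
  • {0,2,8}:  v_{0} + v_{2} + v_{8} = v_{1} — sig = [3:1]
  • {0,7,8}:  v_{0} + v_{7} + v_{8} = v_{4} — sig = [3:1]
  • {1,5,6}:  v_{1} + v_{5} + v_{6} = v_{8} — sig = [3:1]
  • {5,6,9}:  v_{5} + v_{6} + v_{9} = v_{0} + v_{3} + v_{8} — sig = [3:1,1,1]
  • {2,8,9}:  v_{2} + v_{8} + v_{9} = 2·v_{1} + v_{3} — sig = [3:1,2]
  • {0,2,5,6}:  v_{0} + v_{2} + v_{5} + v_{6} = 0 — sig = [4:]
  • {2,4,5,6}:  v_{2} + v_{4} + v_{5} + v_{6} = v_{7} + v_{8} — sig = [4:1,1]

Signatures (|P|; sorted positive RHS coefficients), sorted:
[[2:1], [2:1,1], [2:1,2], [2:1,2], [3:], [3:1], [3:1], [3:1], [3:1], [3:1,1,1], [3:1,2], [4:], [4:1,1]]


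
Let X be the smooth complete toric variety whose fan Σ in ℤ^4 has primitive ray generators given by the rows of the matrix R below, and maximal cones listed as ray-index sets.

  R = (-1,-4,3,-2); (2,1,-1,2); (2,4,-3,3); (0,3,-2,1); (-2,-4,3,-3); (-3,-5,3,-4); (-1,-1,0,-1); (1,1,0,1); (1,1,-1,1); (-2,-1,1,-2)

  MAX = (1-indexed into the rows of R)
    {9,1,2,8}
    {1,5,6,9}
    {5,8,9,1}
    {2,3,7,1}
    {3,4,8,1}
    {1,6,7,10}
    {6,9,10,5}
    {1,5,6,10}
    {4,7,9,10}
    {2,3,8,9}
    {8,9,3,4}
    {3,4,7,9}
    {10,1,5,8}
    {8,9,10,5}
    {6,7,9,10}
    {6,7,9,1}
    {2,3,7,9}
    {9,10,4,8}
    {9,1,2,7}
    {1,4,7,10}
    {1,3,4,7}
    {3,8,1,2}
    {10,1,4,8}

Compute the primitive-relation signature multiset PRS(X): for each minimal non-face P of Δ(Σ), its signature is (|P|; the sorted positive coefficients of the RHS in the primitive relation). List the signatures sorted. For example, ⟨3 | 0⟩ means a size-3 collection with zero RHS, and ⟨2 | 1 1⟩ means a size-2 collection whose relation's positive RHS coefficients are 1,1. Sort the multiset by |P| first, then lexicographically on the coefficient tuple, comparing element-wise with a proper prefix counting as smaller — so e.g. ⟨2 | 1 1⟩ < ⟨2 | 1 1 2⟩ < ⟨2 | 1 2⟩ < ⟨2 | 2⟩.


Minimal non-faces — 15 found among 10 rays, 23 max cones:

  • {2,10}:  v_{2} + v_{10} = 0  →  sig = ⟨2 | 0⟩
  • {3,5}:  v_{3} + v_{5} = 0  →  sig = ⟨2 | 0⟩
  • {7,8}:  v_{7} + v_{8} = 0  →  sig = ⟨2 | 0⟩
  • {2,4}:  v_{2} + v_{4} = v_{3}  →  sig = ⟨2 | 1⟩
  • {3,6}:  v_{3} + v_{6} = v_{7}  →  sig = ⟨2 | 1⟩
  • {3,10}:  v_{3} + v_{10} = v_{4}  →  sig = ⟨2 | 1⟩
  • {4,5}:  v_{4} + v_{5} = v_{10}  →  sig = ⟨2 | 1⟩
  • {5,7}:  v_{5} + v_{7} = v_{6}  →  sig = ⟨2 | 1⟩
  • {6,8}:  v_{6} + v_{8} = v_{5}  →  sig = ⟨2 | 1⟩
  • {2,5}:  v_{2} + v_{5} = v_{1} + v_{9}  →  sig = ⟨2 | 1 1⟩
  • {4,6}:  v_{4} + v_{6} = v_{7} + v_{10}  →  sig = ⟨2 | 1 1⟩
  • {2,6}:  v_{2} + v_{6} = v_{1} + v_{7} + v_{9}  →  sig = ⟨2 | 1 1 1⟩
  • {1,4,9}:  v_{1} + v_{4} + v_{9} = 0  →  sig = ⟨3 | 0⟩
  • {1,3,9}:  v_{1} + v_{3} + v_{9} = v_{2}  →  sig = ⟨3 | 1⟩
  • {1,9,10}:  v_{1} + v_{9} + v_{10} = v_{5}  →  sig = ⟨3 | 1⟩

Sorted signature multiset PRS(X):
{ ⟨2 | 0⟩ ×3,  ⟨2 | 1⟩ ×6,  ⟨2 | 1 1⟩ ×2,  ⟨2 | 1 1 1⟩,  ⟨3 | 0⟩,  ⟨3 | 1⟩ ×2 }


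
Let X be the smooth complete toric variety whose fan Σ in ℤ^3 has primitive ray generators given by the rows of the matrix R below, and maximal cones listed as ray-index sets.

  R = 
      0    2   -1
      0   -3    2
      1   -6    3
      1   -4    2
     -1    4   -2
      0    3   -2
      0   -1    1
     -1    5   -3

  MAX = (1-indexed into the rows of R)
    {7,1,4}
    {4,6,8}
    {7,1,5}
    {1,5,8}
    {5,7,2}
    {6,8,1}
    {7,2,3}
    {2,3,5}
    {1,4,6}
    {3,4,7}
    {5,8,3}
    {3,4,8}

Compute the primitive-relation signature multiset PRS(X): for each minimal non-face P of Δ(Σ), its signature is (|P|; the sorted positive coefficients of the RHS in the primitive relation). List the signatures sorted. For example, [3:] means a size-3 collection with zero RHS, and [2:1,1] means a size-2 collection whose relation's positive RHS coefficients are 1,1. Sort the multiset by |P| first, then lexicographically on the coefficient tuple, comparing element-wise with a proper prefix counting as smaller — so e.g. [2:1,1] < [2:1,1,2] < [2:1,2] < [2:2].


12 minimal non-faces of Δ(Σ) (on 8 rays):

  P={2,6}:  v_{2} + v_{6} = 0 — sig = [2:]
  P={4,5}:  v_{4} + v_{5} = 0 — sig = [2:]
  P={1,2}:  v_{1} + v_{2} = v_{7} — sig = [2:1]
  P={1,3}:  v_{1} + v_{3} = v_{4} — sig = [2:1]
  P={6,7}:  v_{6} + v_{7} = v_{1} — sig = [2:1]
  P={7,8}:  v_{7} + v_{8} = v_{5} — sig = [2:1]
  P={2,4}:  v_{2} + v_{4} = v_{3} + v_{7} — sig = [2:1,1]
  P={5,6}:  v_{5} + v_{6} = v_{1} + v_{8} — sig = [2:1,1]
  P={2,8}:  v_{2} + v_{8} = v_{3} + 2·v_{5} — sig = [2:1,2]
  P={3,6}:  v_{3} + v_{6} = 2·v_{4} + v_{8} — sig = [2:1,2]
  P={1,4,8}:  v_{1} + v_{4} + v_{8} = v_{6} — sig = [3:1]
  P={3,5,7}:  v_{3} + v_{5} + v_{7} = v_{2} — sig = [3:1]

so the primitive-relation signature multiset is
[[2:], [2:], [2:1], [2:1], [2:1], [2:1], [2:1,1], [2:1,1], [2:1,2], [2:1,2], [3:1], [3:1]]


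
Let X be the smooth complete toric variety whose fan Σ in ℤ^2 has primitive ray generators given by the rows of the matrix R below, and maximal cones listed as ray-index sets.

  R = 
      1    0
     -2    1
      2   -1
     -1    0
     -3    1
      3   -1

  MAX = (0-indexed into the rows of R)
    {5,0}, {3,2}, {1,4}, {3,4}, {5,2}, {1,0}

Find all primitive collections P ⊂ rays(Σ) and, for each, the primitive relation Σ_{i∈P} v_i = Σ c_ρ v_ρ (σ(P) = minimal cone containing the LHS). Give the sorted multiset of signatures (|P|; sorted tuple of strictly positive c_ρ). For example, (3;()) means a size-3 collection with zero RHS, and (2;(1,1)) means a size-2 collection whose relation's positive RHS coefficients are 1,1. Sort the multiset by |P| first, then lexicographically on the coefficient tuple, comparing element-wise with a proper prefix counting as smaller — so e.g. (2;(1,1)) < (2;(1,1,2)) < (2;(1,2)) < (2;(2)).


9 collections generate NE(X_Σ); each relation:

  {0,3}:  v_{0} + v_{3} = 0 — sig = (2;())
  {1,2}:  v_{1} + v_{2} = 0 — sig = (2;())
  {4,5}:  v_{4} + v_{5} = 0 — sig = (2;())
  {0,2}:  v_{0} + v_{2} = v_{5} — sig = (2;(1))
  {0,4}:  v_{0} + v_{4} = v_{1} — sig = (2;(1))
  {1,3}:  v_{1} + v_{3} = v_{4} — sig = (2;(1))
  {1,5}:  v_{1} + v_{5} = v_{0} — sig = (2;(1))
  {2,4}:  v_{2} + v_{4} = v_{3} — sig = (2;(1))
  {3,5}:  v_{3} + v_{5} = v_{2} — sig = (2;(1))

Hence PRS(X_Σ) =
    |P|=2: 9 collections, coeffs (), (), (), (1), (1), (1), (1), (1), (1)


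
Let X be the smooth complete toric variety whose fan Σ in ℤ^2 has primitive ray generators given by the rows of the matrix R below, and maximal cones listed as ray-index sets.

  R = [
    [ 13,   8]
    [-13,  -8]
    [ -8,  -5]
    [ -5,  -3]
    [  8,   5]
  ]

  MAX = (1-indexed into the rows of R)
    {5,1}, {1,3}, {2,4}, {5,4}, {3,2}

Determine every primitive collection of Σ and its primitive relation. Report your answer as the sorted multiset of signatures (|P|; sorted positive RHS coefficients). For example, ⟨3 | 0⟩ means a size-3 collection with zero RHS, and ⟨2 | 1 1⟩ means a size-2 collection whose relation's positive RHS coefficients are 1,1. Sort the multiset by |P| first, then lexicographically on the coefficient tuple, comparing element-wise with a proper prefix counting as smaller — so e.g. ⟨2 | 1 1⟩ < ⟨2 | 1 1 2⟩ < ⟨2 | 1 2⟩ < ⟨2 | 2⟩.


Primitive collections (5):

  • {1,2}:  v_{1} + v_{2} = 0  ⟹  sig = ⟨2 | 0⟩
  • {3,5}:  v_{3} + v_{5} = 0  ⟹  sig = ⟨2 | 0⟩
  • {1,4}:  v_{1} + v_{4} = v_{5}  ⟹  sig = ⟨2 | 1⟩
  • {2,5}:  v_{2} + v_{5} = v_{4}  ⟹  sig = ⟨2 | 1⟩
  • {3,4}:  v_{3} + v_{4} = v_{2}  ⟹  sig = ⟨2 | 1⟩

Sorted signature multiset PRS(X):
    ⟨2 | 0⟩
    ⟨2 | 0⟩
    ⟨2 | 1⟩
    ⟨2 | 1⟩
    ⟨2 | 1⟩


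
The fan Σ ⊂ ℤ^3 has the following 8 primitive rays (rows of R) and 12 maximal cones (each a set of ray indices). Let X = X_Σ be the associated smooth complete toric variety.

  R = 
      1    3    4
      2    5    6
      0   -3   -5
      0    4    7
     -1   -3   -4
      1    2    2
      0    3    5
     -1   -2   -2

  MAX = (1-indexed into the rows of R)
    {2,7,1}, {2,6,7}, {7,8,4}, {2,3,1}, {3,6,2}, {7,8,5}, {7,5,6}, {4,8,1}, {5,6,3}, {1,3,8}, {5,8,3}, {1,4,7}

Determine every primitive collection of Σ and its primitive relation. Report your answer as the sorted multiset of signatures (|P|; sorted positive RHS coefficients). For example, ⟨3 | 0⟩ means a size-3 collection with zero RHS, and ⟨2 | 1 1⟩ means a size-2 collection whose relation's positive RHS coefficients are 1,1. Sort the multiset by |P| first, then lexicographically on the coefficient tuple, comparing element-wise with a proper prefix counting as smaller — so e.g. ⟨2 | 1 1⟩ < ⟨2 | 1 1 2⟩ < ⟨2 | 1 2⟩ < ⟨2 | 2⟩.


The 11 primitive collections of Σ (r=8, n=3):

  P = {1,5}:  v_{1} + v_{5} = 0  ⟹  sig = ⟨2 | 0⟩
  P = {3,7}:  v_{3} + v_{7} = 0  ⟹  sig = ⟨2 | 0⟩
  P = {6,8}:  v_{6} + v_{8} = 0  ⟹  sig = ⟨2 | 0⟩
  P = {1,6}:  v_{1} + v_{6} = v_{2}  ⟹  sig = ⟨2 | 1⟩
  P = {2,5}:  v_{2} + v_{5} = v_{6}  ⟹  sig = ⟨2 | 1⟩
  P = {2,8}:  v_{2} + v_{8} = v_{1}  ⟹  sig = ⟨2 | 1⟩
  P = {3,4}:  v_{3} + v_{4} = v_{1} + v_{8}  ⟹  sig = ⟨2 | 1 1⟩
  P = {4,5}:  v_{4} + v_{5} = v_{7} + v_{8}  ⟹  sig = ⟨2 | 1 1⟩
  P = {4,6}:  v_{4} + v_{6} = v_{1} + v_{7}  ⟹  sig = ⟨2 | 1 1⟩
  P = {2,4}:  v_{2} + v_{4} = 2·v_{1} + v_{7}  ⟹  sig = ⟨2 | 1 2⟩
  P = {1,7,8}:  v_{1} + v_{7} + v_{8} = v_{4}  ⟹  sig = ⟨3 | 1⟩

Sorted signature multiset PRS(X):
    |P|=2: 10 collections, coeffs (), (), (), (1), (1), (1), (1,1), (1,1), (1,1), (1,2)
    |P|=3: 1 collection, coeffs (1)
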